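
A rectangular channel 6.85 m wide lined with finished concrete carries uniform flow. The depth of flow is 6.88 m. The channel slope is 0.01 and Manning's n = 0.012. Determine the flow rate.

Q = 682 m³/s

Flow area A = b·y = 6.85 × 6.88 = 47.13 m². Wetted perimeter P = b + 2y = 6.85 + 2×6.88 = 20.61 m.
Hydraulic radius R = A/P = 47.13/20.61 = 2.287 m.
Manning's equation: Q = (1/n) A R^(2/3) S^(1/2) = (1/0.012) × 47.13 × 2.287^(2/3) × 0.01^(1/2) = 682 m³/s.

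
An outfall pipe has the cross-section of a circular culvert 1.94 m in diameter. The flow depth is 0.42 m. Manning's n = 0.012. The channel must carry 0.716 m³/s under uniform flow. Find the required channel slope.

For a circular section of diameter D = 1.94 m at depth y = 0.42 m, the central angle is θ = 2 arccos(1 − 2y/D) = 1.936 rad. Then A = (D²/8)(θ − sin θ) = 0.4713 m² and P = Dθ/2 = 1.878 m.
Hydraulic radius R = A/P = 0.4713/1.878 = 0.251 m.
From Manning's equation, S = [nQ / (1 A R^(2/3))]² = [0.012 × 0.716 / (1 × 0.4713 × 0.251^(2/3))]² = 0.0021.

S = 0.0021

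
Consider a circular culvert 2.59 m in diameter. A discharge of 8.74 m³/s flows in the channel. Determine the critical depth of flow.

y_c = 1.33 m

At critical depth, Q² T / (g A³) = 1, i.e. A³/T = Q²/g = 8.74²/9.81 = 7.787.
Trying y = 1.49 m: A³/T = 12.06 — high.
Trying y = 0.93 m: A³/T = 1.983 — low.
Trying y = 1.33 m: A³/T = 7.815 — close enough.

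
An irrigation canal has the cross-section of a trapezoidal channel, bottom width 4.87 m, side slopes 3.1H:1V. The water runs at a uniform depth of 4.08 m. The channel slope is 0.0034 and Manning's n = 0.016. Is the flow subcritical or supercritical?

With bottom width b = 4.87 m and side slope z = 3.1: A = (b + zy)y = (4.87 + 3.1×4.08)×4.08 = 71.47 m²; P = b + 2y√(1+z²) = 4.87 + 2×4.08×3.257 = 31.45 m.
Hydraulic radius R = A/P = 71.47/31.45 = 2.273 m.
V = (1/n) R^(2/3) √S = (1/0.016) × 2.273^(2/3) × √0.0034 = 6.3 m/s. Hydraulic depth D_h = A/T = 71.47/30.17 = 2.369 m.
Froude number Fr = V/√(g·D_h) = 6.3/√(9.81×2.369) = 1.31, which is greater than 1, so the flow is supercritical.

supercritical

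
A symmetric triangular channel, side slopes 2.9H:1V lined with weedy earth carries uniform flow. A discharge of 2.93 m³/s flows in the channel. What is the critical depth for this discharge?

y_c = 0.731 m

At critical depth, Q² T / (g A³) = 1, i.e. A³/T = Q²/g = 2.93²/9.81 = 0.8751.
At y = 0.656 m: A³/T = 0.5108 — short.
At y = 0.731 m: A³/T = 0.8777 — ≈ 0.8751.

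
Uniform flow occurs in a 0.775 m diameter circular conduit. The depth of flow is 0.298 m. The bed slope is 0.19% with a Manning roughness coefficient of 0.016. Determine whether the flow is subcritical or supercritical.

For a circular section of diameter D = 0.775 m at depth y = 0.298 m, the central angle is θ = 2 arccos(1 − 2y/D) = 2.675 rad. Then A = (D²/8)(θ − sin θ) = 0.1671 m² and P = Dθ/2 = 1.037 m.
Hydraulic radius R = A/P = 0.1671/1.037 = 0.1612 m.
V = (1/n) R^(2/3) √S = (1/0.016) × 0.1612^(2/3) × √0.0019 = 0.8069 m/s. Hydraulic depth D_h = A/T = 0.1671/0.754 = 0.2216 m.
Froude number Fr = V/√(g·D_h) = 0.8069/√(9.81×0.2216) = 0.547, which is less than 1, so the flow is subcritical.

subcritical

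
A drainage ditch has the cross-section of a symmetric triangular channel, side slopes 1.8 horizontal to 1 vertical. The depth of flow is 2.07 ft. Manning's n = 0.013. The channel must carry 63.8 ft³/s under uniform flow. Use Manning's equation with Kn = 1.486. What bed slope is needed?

S = 0.00598

For a triangular section with side slope z = 1.8: A = zy² = 1.8×2.07² = 7.713 ft²; P = 2y√(1+z²) = 2×2.07×2.059 = 8.525 ft.
Hydraulic radius R = A/P = 7.713/8.525 = 0.9048 ft.
From Manning's equation, S = [nQ / (1.486 A R^(2/3))]² = [0.013 × 63.8 / (1.486 × 7.713 × 0.9048^(2/3))]² = 0.00598.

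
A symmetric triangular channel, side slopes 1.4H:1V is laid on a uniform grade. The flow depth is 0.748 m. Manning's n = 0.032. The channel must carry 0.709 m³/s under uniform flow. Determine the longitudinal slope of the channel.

For a triangular section with side slope z = 1.4: A = zy² = 1.4×0.748² = 0.7833 m²; P = 2y√(1+z²) = 2×0.748×1.72 = 2.574 m.
Hydraulic radius R = A/P = 0.7833/2.574 = 0.3043 m.
From Manning's equation, S = [nQ / (1 A R^(2/3))]² = [0.032 × 0.709 / (1 × 0.7833 × 0.3043^(2/3))]² = 0.0041.

S = 0.0041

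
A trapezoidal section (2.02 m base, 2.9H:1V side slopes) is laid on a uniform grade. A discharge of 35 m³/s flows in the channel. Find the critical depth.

At critical depth, Q² T / (g A³) = 1, i.e. A³/T = Q²/g = 35²/9.81 = 124.9.
At y = 1.39 m: A³/T = 59.02 — short.
At y = 1.98 m: A³/T = 268.8 — over.
At y = 1.66 m: A³/T = 125.3 — matches.

y_c = 1.66 m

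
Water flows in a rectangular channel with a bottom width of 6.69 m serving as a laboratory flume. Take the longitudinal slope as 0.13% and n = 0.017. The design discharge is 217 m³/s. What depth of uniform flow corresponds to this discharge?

y_n = 8.53 m

Manning's equation rearranged: A R^(2/3) = nQ / (1·√S) = 0.017 × 217 / (√0.0013) = 102.3.
At y = 9.48 m: A R^(2/3) = 116 — high.
At y = 7.61 m: A R^(2/3) = 89.31 — low.
At y = 8.53 m: A R^(2/3) = 102.4 — matches.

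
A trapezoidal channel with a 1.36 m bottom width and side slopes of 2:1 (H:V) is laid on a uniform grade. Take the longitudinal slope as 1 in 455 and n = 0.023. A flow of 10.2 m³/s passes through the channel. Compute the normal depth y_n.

y_n = 1.42 m

Manning's equation rearranged: A R^(2/3) = nQ / (1·√S) = 0.023 × 10.2 / (√0.002198) = 5.004.
At y = 1.67 m: A R^(2/3) = 7.257 — over.
At y = 1.15 m: A R^(2/3) = 3.149 — short.
At y = 1.42 m: A R^(2/3) = 5.025 — ≈ 5.004.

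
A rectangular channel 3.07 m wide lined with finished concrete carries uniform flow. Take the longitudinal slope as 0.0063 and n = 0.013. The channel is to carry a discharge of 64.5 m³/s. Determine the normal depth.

Manning's equation rearranged: A R^(2/3) = nQ / (1·√S) = 0.013 × 64.5 / (√0.0063) = 10.56.
Trying y = 4.08 m: A R^(2/3) = 13.47 — over.
Trying y = 2.68 m: A R^(2/3) = 8.095 — short.
Trying y = 3.33 m: A R^(2/3) = 10.57 — ≈ 10.56.

y_n = 3.33 m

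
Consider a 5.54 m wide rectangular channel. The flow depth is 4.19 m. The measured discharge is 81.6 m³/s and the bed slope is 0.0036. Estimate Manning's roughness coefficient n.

Flow area A = b·y = 5.54 × 4.19 = 23.21 m². Wetted perimeter P = b + 2y = 5.54 + 2×4.19 = 13.92 m.
Hydraulic radius R = A/P = 23.21/13.92 = 1.668 m.
Rearranging Manning's equation: n = (1/Q) A R^(2/3) S^(1/2) = (1/81.6) × 23.21 × 1.668^(2/3) × √0.0036 = 0.024.

n = 0.024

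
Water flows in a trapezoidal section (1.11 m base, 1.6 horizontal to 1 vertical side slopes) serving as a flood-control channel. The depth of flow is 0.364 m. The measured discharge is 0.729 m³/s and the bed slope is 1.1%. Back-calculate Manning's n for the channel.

With bottom width b = 1.11 m and side slope z = 1.6: A = (b + zy)y = (1.11 + 1.6×0.364)×0.364 = 0.616 m²; P = b + 2y√(1+z²) = 1.11 + 2×0.364×1.887 = 2.484 m.
Hydraulic radius R = A/P = 0.616/2.484 = 0.248 m.
Rearranging Manning's equation: n = (1/Q) A R^(2/3) S^(1/2) = (1/0.729) × 0.616 × 0.248^(2/3) × √0.011 = 0.035.

n = 0.035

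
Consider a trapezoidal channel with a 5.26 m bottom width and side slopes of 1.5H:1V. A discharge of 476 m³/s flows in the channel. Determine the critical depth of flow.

At critical depth, Q² T / (g A³) = 1, i.e. A³/T = Q²/g = 476²/9.81 = 23100.
Trying y = 6.53 m: A³/T = 38230 — high.
Trying y = 5.17 m: A³/T = 14670 — low.
Trying y = 5.78 m: A³/T = 23100 — matches.

y_c = 5.78 m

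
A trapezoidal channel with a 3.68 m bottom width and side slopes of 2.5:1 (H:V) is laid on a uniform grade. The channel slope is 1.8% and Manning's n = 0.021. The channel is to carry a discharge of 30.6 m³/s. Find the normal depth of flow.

y_n = 1 m

Manning's equation rearranged: A R^(2/3) = nQ / (1·√S) = 0.021 × 30.6 / (√0.018) = 4.79.
At y = 0.879 m: A R^(2/3) = 3.732 — short.
At y = 1.21 m: A R^(2/3) = 6.967 — over.
At y = 1 m: A R^(2/3) = 4.787 — matches.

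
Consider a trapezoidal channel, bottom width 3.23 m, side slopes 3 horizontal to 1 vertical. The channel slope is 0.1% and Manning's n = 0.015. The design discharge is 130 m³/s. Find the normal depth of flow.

Manning's equation rearranged: A R^(2/3) = nQ / (1·√S) = 0.015 × 130 / (√0.001) = 61.66.
At y = 2.89 m: A R^(2/3) = 47.03 — too small.
At y = 3.62 m: A R^(2/3) = 79.68 — too large.
At y = 3.25 m: A R^(2/3) = 61.81 — ≈ 61.66.

y_n = 3.25 m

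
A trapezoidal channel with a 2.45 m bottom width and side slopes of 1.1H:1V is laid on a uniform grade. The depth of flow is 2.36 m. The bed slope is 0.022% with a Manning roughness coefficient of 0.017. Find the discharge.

With bottom width b = 2.45 m and side slope z = 1.1: A = (b + zy)y = (2.45 + 1.1×2.36)×2.36 = 11.91 m²; P = b + 2y√(1+z²) = 2.45 + 2×2.36×1.487 = 9.467 m.
Hydraulic radius R = A/P = 11.91/9.467 = 1.258 m.
Manning's equation: Q = (1/n) A R^(2/3) S^(1/2) = (1/0.017) × 11.91 × 1.258^(2/3) × 0.00022^(1/2) = 12.1 m³/s.

Q = 12.1 m³/s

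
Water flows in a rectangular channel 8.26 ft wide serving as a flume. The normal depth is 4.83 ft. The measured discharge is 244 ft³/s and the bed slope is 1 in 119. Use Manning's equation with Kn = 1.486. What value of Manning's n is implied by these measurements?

Flow area A = b·y = 8.26 × 4.83 = 39.9 ft². Wetted perimeter P = b + 2y = 8.26 + 2×4.83 = 17.92 ft.
Hydraulic radius R = A/P = 39.9/17.92 = 2.226 ft.
Rearranging Manning's equation: n = (1.486/Q) A R^(2/3) S^(1/2) = (1.486/244) × 39.9 × 2.226^(2/3) × √0.008403 = 0.038.

n = 0.038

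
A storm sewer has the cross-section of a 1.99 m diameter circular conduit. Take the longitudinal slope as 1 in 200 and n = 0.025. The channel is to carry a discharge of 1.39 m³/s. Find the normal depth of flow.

y_n = 0.681 m

Manning's equation rearranged: A R^(2/3) = nQ / (1·√S) = 0.025 × 1.39 / (√0.005) = 0.4914.
At y = 0.502 m: A R^(2/3) = 0.2723 — too small.
At y = 0.787 m: A R^(2/3) = 0.6445 — too large.
At y = 0.681 m: A R^(2/3) = 0.4921 — matches.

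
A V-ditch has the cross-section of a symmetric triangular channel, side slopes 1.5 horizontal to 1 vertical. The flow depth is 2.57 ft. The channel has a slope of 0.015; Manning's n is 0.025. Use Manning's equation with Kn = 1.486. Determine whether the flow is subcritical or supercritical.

For a triangular section with side slope z = 1.5: A = zy² = 1.5×2.57² = 9.907 ft²; P = 2y√(1+z²) = 2×2.57×1.803 = 9.266 ft.
Hydraulic radius R = A/P = 9.907/9.266 = 1.069 ft.
V = (1.486/n) R^(2/3) √S = (1.486/0.025) × 1.069^(2/3) × √0.015 = 7.612 ft/s. Hydraulic depth D_h = A/T = 9.907/7.71 = 1.285 ft.
Froude number Fr = V/√(g·D_h) = 7.612/√(32.2×1.285) = 1.18, which is greater than 1, so the flow is supercritical.

supercritical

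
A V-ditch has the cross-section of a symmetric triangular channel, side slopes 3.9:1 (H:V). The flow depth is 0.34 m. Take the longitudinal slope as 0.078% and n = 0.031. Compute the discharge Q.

Q = 0.122 m³/s

For a triangular section with side slope z = 3.9: A = zy² = 3.9×0.34² = 0.4508 m²; P = 2y√(1+z²) = 2×0.34×4.026 = 2.738 m.
Hydraulic radius R = A/P = 0.4508/2.738 = 0.1647 m.
Manning's equation: Q = (1/n) A R^(2/3) S^(1/2) = (1/0.031) × 0.4508 × 0.1647^(2/3) × 0.00078^(1/2) = 0.122 m³/s.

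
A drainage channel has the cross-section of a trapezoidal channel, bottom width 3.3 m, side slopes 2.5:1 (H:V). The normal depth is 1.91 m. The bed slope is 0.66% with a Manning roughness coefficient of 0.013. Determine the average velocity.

With bottom width b = 3.3 m and side slope z = 2.5: A = (b + zy)y = (3.3 + 2.5×1.91)×1.91 = 15.42 m²; P = b + 2y√(1+z²) = 3.3 + 2×1.91×2.693 = 13.59 m.
Hydraulic radius R = A/P = 15.42/13.59 = 1.135 m.
From Manning's equation, V = (1/n) R^(2/3) S^(1/2) = (1/0.013) × 1.135^(2/3) × 0.0066^(1/2) = 6.8 m/s.

V = 6.8 m/s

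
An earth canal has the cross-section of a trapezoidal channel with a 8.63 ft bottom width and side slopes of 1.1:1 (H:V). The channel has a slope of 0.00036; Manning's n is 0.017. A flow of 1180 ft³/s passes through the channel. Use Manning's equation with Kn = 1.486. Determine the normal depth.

Manning's equation rearranged: A R^(2/3) = nQ / (1.486·√S) = 0.017 × 1180 / (1.486 × √0.00036) = 711.5.
At y = 13.3 ft: A R^(2/3) = 1069 — over.
At y = 8.75 ft: A R^(2/3) = 442.5 — short.
At y = 11 ft: A R^(2/3) = 711.9 — matches.

y_n = 11 ft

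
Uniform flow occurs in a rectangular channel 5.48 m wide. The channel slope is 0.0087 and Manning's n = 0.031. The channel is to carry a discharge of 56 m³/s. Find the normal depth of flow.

y_n = 2.75 m

Manning's equation rearranged: A R^(2/3) = nQ / (1·√S) = 0.031 × 56 / (√0.0087) = 18.61.
Try y = 3.23 m: A R^(2/3) = 23.01 — too large.
Try y = 2.31 m: A R^(2/3) = 14.72 — too small.
Try y = 2.75 m: A R^(2/3) = 18.61 — close enough.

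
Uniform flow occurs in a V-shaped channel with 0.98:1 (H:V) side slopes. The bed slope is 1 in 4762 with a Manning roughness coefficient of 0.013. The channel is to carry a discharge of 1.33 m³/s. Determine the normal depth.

Manning's equation rearranged: A R^(2/3) = nQ / (1·√S) = 0.013 × 1.33 / (√0.00021) = 1.193.
At y = 1.6 m: A R^(2/3) = 1.704 — high.
At y = 1.4 m: A R^(2/3) = 1.194 — ≈ 1.193.

y_n = 1.4 m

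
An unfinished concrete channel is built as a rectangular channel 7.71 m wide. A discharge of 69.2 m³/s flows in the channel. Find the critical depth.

y_c = 2.02 m

For a rectangular channel, critical depth y_c = (q²/g)^(1/3) where q = Q/b = 69.2/7.71 = 8.975 m²/s.
So y_c = (8.975²/9.81)^(1/3) = 2.02 m.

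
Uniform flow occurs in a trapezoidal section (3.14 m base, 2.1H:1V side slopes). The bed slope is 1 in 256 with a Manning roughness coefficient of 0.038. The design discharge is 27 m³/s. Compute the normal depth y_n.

y_n = 2 m

Manning's equation rearranged: A R^(2/3) = nQ / (1·√S) = 0.038 × 27 / (√0.003906) = 16.42.
Trying y = 1.48 m: A R^(2/3) = 8.762 — too small.
Trying y = 2.24 m: A R^(2/3) = 20.88 — too large.
Trying y = 2 m: A R^(2/3) = 16.39 — close enough.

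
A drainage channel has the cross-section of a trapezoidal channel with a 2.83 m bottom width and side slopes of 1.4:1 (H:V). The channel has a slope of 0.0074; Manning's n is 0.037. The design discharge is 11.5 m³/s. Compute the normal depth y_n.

Manning's equation rearranged: A R^(2/3) = nQ / (1·√S) = 0.037 × 11.5 / (√0.0074) = 4.946.
At y = 1.53 m: A R^(2/3) = 7.299 — high.
At y = 0.859 m: A R^(2/3) = 2.461 — low.
At y = 1.25 m: A R^(2/3) = 4.945 — close enough.

y_n = 1.25 m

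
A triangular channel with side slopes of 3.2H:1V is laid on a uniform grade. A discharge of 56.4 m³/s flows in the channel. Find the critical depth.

y_c = 2.29 m

At critical depth, Q² T / (g A³) = 1, i.e. A³/T = Q²/g = 56.4²/9.81 = 324.3.
Try y = 2.06 m: A³/T = 189.9 — short.
Try y = 2.29 m: A³/T = 322.4 — matches.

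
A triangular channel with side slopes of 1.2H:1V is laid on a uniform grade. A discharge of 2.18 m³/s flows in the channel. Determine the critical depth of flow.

y_c = 0.924 m

At critical depth, Q² T / (g A³) = 1, i.e. A³/T = Q²/g = 2.18²/9.81 = 0.4844.
Trying y = 0.754 m: A³/T = 0.1755 — low.
Trying y = 0.924 m: A³/T = 0.4849 — ≈ 0.4844.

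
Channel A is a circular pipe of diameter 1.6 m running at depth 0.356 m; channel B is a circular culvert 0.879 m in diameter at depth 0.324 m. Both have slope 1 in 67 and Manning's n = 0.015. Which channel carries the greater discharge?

channel A

Channel A: For a circular section of diameter D = 1.6 m at depth y = 0.356 m, the central angle is θ = 2 arccos(1 − 2y/D) = 1.965 rad. Then A = (D²/8)(θ − sin θ) = 0.3333 m² and P = Dθ/2 = 1.572 m. Hydraulic radius R = A/P = 0.3333/1.572 = 0.212 m. Q_A = (1/0.015)·0.3333·0.212^(2/3)·√0.01493 = 0.9652 m³/s.
Channel B: For a circular section of diameter D = 0.879 m at depth y = 0.324 m, the central angle is θ = 2 arccos(1 − 2y/D) = 2.61 rad. Then A = (D²/8)(θ − sin θ) = 0.2031 m² and P = Dθ/2 = 1.147 m. Hydraulic radius R = A/P = 0.2031/1.147 = 0.177 m. Q_B = (1/0.015)·0.2031·0.177^(2/3)·√0.01493 = 0.5215 m³/s.
Q_A = 0.9652 m³/s vs Q_B = 0.5215 m³/s, so channel A carries more.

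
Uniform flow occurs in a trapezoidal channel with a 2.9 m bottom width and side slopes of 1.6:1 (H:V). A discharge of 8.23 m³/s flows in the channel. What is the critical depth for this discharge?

y_c = 0.802 m

At critical depth, Q² T / (g A³) = 1, i.e. A³/T = Q²/g = 8.23²/9.81 = 6.904.
At y = 0.996 m: A³/T = 14.73 — over.
At y = 0.802 m: A³/T = 6.908 — matches.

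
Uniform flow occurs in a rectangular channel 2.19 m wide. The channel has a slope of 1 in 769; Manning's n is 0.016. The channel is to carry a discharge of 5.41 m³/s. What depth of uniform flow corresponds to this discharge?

y_n = 1.49 m

Manning's equation rearranged: A R^(2/3) = nQ / (1·√S) = 0.016 × 5.41 / (√0.0013) = 2.4.
At y = 1.78 m: A R^(2/3) = 3.008 — over.
At y = 1.17 m: A R^(2/3) = 1.752 — short.
At y = 1.49 m: A R^(2/3) = 2.401 — close enough.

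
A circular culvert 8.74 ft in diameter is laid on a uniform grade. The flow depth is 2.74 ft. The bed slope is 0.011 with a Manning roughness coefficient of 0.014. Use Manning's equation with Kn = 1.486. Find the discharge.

For a circular section of diameter D = 8.74 ft at depth y = 2.74 ft, the central angle is θ = 2 arccos(1 − 2y/D) = 2.377 rad. Then A = (D²/8)(θ − sin θ) = 16.09 ft² and P = Dθ/2 = 10.39 ft.
Hydraulic radius R = A/P = 16.09/10.39 = 1.549 ft.
Manning's equation: Q = (1.486/n) A R^(2/3) S^(1/2) = (1.486/0.014) × 16.09 × 1.549^(2/3) × 0.011^(1/2) = 240 ft³/s.

Q = 240 ft³/s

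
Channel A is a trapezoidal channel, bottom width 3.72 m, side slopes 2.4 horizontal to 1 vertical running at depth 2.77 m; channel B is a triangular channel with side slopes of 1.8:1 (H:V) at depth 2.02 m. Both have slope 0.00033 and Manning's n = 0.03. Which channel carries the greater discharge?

Channel A: With bottom width b = 3.72 m and side slope z = 2.4: A = (b + zy)y = (3.72 + 2.4×2.77)×2.77 = 28.72 m²; P = b + 2y√(1+z²) = 3.72 + 2×2.77×2.6 = 18.12 m. Hydraulic radius R = A/P = 28.72/18.12 = 1.585 m. Q_A = (1/0.03)·28.72·1.585^(2/3)·√0.00033 = 23.64 m³/s.
Channel B: For a triangular section with side slope z = 1.8: A = zy² = 1.8×2.02² = 7.345 m²; P = 2y√(1+z²) = 2×2.02×2.059 = 8.319 m. Hydraulic radius R = A/P = 7.345/8.319 = 0.8829 m. Q_B = (1/0.03)·7.345·0.8829^(2/3)·√0.00033 = 4.093 m³/s.
Q_A = 23.64 m³/s vs Q_B = 4.093 m³/s, so channel A carries more.

channel A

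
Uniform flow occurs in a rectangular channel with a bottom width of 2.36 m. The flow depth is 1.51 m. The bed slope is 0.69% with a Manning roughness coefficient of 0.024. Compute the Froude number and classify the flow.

Flow area A = b·y = 2.36 × 1.51 = 3.564 m². Wetted perimeter P = b + 2y = 2.36 + 2×1.51 = 5.38 m.
Hydraulic radius R = A/P = 3.564/5.38 = 0.6624 m.
V = (1/n) R^(2/3) √S = (1/0.024) × 0.6624^(2/3) × √0.0069 = 2.63 m/s. Hydraulic depth D_h = A/T = 3.564/2.36 = 1.51 m.
Froude number Fr = V/√(g·D_h) = 2.63/√(9.81×1.51) = 0.683, which is less than 1, so the flow is subcritical.

subcritical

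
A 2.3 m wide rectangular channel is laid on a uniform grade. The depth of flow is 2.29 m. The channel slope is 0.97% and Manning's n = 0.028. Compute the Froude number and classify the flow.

Flow area A = b·y = 2.3 × 2.29 = 5.267 m². Wetted perimeter P = b + 2y = 2.3 + 2×2.29 = 6.88 m.
Hydraulic radius R = A/P = 5.267/6.88 = 0.7656 m.
V = (1/n) R^(2/3) √S = (1/0.028) × 0.7656^(2/3) × √0.0097 = 2.944 m/s. Hydraulic depth D_h = A/T = 5.267/2.3 = 2.29 m.
Froude number Fr = V/√(g·D_h) = 2.944/√(9.81×2.29) = 0.621, which is less than 1, so the flow is subcritical.

subcritical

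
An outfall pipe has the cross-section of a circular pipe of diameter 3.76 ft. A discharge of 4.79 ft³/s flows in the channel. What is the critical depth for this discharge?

y_c = 0.643 ft

At critical depth, Q² T / (g A³) = 1, i.e. A³/T = Q²/g = 4.79²/32.2 = 0.7125.
Trying y = 0.698 ft: A³/T = 0.9808 — high.
Trying y = 0.643 ft: A³/T = 0.7106 — ≈ 0.7125.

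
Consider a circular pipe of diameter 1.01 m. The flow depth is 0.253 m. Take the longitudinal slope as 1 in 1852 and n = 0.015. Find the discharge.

For a circular section of diameter D = 1.01 m at depth y = 0.253 m, the central angle is θ = 2 arccos(1 − 2y/D) = 2.097 rad. Then A = (D²/8)(θ − sin θ) = 0.1571 m² and P = Dθ/2 = 1.059 m.
Hydraulic radius R = A/P = 0.1571/1.059 = 0.1483 m.
Manning's equation: Q = (1/n) A R^(2/3) S^(1/2) = (1/0.015) × 0.1571 × 0.1483^(2/3) × 0.00054^(1/2) = 0.0682 m³/s.

Q = 0.0682 m³/s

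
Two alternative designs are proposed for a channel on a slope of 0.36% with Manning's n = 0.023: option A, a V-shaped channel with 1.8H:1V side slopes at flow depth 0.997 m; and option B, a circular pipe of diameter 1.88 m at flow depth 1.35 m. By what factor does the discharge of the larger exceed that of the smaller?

Channel A: For a triangular section with side slope z = 1.8: A = zy² = 1.8×0.997² = 1.789 m²; P = 2y√(1+z²) = 2×0.997×2.059 = 4.106 m. Hydraulic radius R = A/P = 1.789/4.106 = 0.4358 m. Q_A = (1/0.023)·1.789·0.4358^(2/3)·√0.0036 = 2.683 m³/s.
Channel B: For a circular section of diameter D = 1.88 m at depth y = 1.35 m, the central angle is θ = 2 arccos(1 − 2y/D) = 4.044 rad. Then A = (D²/8)(θ − sin θ) = 2.134 m² and P = Dθ/2 = 3.802 m. Hydraulic radius R = A/P = 2.134/3.802 = 0.5612 m. Q_B = (1/0.023)·2.134·0.5612^(2/3)·√0.0036 = 3.787 m³/s.
The larger discharge is 3.787 m³/s and the smaller is 2.683 m³/s; the ratio is 1.41.

1.41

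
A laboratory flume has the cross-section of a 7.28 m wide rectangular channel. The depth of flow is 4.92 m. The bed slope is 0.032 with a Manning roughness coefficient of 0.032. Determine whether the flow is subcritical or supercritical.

supercritical

Flow area A = b·y = 7.28 × 4.92 = 35.82 m². Wetted perimeter P = b + 2y = 7.28 + 2×4.92 = 17.12 m.
Hydraulic radius R = A/P = 35.82/17.12 = 2.092 m.
V = (1/n) R^(2/3) √S = (1/0.032) × 2.092^(2/3) × √0.032 = 9.144 m/s. Hydraulic depth D_h = A/T = 35.82/7.28 = 4.92 m.
Froude number Fr = V/√(g·D_h) = 9.144/√(9.81×4.92) = 1.32, which is greater than 1, so the flow is supercritical.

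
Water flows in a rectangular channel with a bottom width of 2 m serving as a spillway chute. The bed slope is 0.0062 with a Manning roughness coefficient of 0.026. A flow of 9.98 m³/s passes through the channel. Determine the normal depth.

Manning's equation rearranged: A R^(2/3) = nQ / (1·√S) = 0.026 × 9.98 / (√0.0062) = 3.295.
Try y = 1.71 m: A R^(2/3) = 2.516 — low.
Try y = 2.36 m: A R^(2/3) = 3.73 — high.
Try y = 2.13 m: A R^(2/3) = 3.296 — ≈ 3.295.

y_n = 2.13 m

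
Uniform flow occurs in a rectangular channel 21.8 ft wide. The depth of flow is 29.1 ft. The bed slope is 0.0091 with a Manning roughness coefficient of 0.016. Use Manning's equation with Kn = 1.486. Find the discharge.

Flow area A = b·y = 21.8 × 29.1 = 634.4 ft². Wetted perimeter P = b + 2y = 21.8 + 2×29.1 = 80 ft.
Hydraulic radius R = A/P = 634.4/80 = 7.93 ft.
Manning's equation: Q = (1.486/n) A R^(2/3) S^(1/2) = (1.486/0.016) × 634.4 × 7.93^(2/3) × 0.0091^(1/2) = 22300 ft³/s.

Q = 22300 ft³/s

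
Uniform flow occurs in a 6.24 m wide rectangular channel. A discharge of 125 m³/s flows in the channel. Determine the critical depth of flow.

y_c = 3.45 m

For a rectangular channel, critical depth y_c = (q²/g)^(1/3) where q = Q/b = 125/6.24 = 20.03 m²/s.
So y_c = (20.03²/9.81)^(1/3) = 3.45 m.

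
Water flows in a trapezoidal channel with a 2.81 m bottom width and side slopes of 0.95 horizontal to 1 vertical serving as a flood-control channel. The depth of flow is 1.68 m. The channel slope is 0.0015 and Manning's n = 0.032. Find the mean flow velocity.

With bottom width b = 2.81 m and side slope z = 0.95: A = (b + zy)y = (2.81 + 0.95×1.68)×1.68 = 7.402 m²; P = b + 2y√(1+z²) = 2.81 + 2×1.68×1.379 = 7.444 m.
Hydraulic radius R = A/P = 7.402/7.444 = 0.9943 m.
From Manning's equation, V = (1/n) R^(2/3) S^(1/2) = (1/0.032) × 0.9943^(2/3) × 0.0015^(1/2) = 1.21 m/s.

V = 1.21 m/s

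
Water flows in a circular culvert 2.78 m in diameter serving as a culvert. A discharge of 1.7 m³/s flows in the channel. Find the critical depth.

At critical depth, Q² T / (g A³) = 1, i.e. A³/T = Q²/g = 1.7²/9.81 = 0.2946.
Try y = 0.471 m: A³/T = 0.1514 — low.
Try y = 0.676 m: A³/T = 0.623 — high.
Try y = 0.558 m: A³/T = 0.2943 — ≈ 0.2946.

y_c = 0.558 m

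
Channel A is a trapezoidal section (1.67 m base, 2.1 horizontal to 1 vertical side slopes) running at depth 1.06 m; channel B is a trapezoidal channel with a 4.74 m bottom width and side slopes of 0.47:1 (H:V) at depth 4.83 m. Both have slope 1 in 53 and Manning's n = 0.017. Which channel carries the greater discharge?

Channel A: With bottom width b = 1.67 m and side slope z = 2.1: A = (b + zy)y = (1.67 + 2.1×1.06)×1.06 = 4.13 m²; P = b + 2y√(1+z²) = 1.67 + 2×1.06×2.326 = 6.601 m. Hydraulic radius R = A/P = 4.13/6.601 = 0.6256 m. Q_A = (1/0.017)·4.13·0.6256^(2/3)·√0.01887 = 24.41 m³/s.
Channel B: With bottom width b = 4.74 m and side slope z = 0.47: A = (b + zy)y = (4.74 + 0.47×4.83)×4.83 = 33.86 m²; P = b + 2y√(1+z²) = 4.74 + 2×4.83×1.105 = 15.41 m. Hydraulic radius R = A/P = 33.86/15.41 = 2.197 m. Q_B = (1/0.017)·33.86·2.197^(2/3)·√0.01887 = 462.3 m³/s.
Q_A = 24.41 m³/s vs Q_B = 462.3 m³/s, so channel B carries more.

channel B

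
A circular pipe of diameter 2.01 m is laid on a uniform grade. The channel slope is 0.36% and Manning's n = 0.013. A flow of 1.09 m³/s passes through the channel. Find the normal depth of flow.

Manning's equation rearranged: A R^(2/3) = nQ / (1·√S) = 0.013 × 1.09 / (√0.0036) = 0.2362.
Trying y = 0.539 m: A R^(2/3) = 0.3155 — high.
Trying y = 0.325 m: A R^(2/3) = 0.1138 — low.
Trying y = 0.466 m: A R^(2/3) = 0.2364 — matches.

y_n = 0.466 m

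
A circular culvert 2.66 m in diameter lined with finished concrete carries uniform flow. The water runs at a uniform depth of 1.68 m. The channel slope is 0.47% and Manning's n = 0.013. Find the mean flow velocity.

For a circular section of diameter D = 2.66 m at depth y = 1.68 m, the central angle is θ = 2 arccos(1 − 2y/D) = 3.674 rad. Then A = (D²/8)(θ − sin θ) = 3.699 m² and P = Dθ/2 = 4.887 m.
Hydraulic radius R = A/P = 3.699/4.887 = 0.7569 m.
From Manning's equation, V = (1/n) R^(2/3) S^(1/2) = (1/0.013) × 0.7569^(2/3) × 0.0047^(1/2) = 4.38 m/s.

V = 4.38 m/s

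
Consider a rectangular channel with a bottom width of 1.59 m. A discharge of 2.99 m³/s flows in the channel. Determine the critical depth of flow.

For a rectangular channel, critical depth y_c = (q²/g)^(1/3) where q = Q/b = 2.99/1.59 = 1.881 m²/s.
So y_c = (1.881²/9.81)^(1/3) = 0.712 m.

y_c = 0.712 m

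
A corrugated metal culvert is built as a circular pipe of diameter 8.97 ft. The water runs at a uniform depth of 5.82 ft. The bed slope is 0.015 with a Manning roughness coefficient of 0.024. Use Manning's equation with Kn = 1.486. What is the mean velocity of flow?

For a circular section of diameter D = 8.97 ft at depth y = 5.82 ft, the central angle is θ = 2 arccos(1 − 2y/D) = 3.746 rad. Then A = (D²/8)(θ − sin θ) = 43.39 ft² and P = Dθ/2 = 16.8 ft.
Hydraulic radius R = A/P = 43.39/16.8 = 2.583 ft.
From Manning's equation, V = (1.486/n) R^(2/3) S^(1/2) = (1.486/0.024) × 2.583^(2/3) × 0.015^(1/2) = 14.3 ft/s.

V = 14.3 ft/s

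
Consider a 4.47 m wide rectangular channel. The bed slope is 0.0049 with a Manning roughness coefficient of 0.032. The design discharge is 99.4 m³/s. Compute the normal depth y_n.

y_n = 7.13 m

Manning's equation rearranged: A R^(2/3) = nQ / (1·√S) = 0.032 × 99.4 / (√0.0049) = 45.44.
Trying y = 8.02 m: A R^(2/3) = 52.02 — high.
Trying y = 6.22 m: A R^(2/3) = 38.73 — low.
Trying y = 7.13 m: A R^(2/3) = 45.43 — ≈ 45.44.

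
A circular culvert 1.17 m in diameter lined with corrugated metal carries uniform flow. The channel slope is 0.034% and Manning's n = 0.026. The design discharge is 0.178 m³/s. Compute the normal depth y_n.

y_n = 0.605 m

Manning's equation rearranged: A R^(2/3) = nQ / (1·√S) = 0.026 × 0.178 / (√0.00034) = 0.251.
Try y = 0.478 m: A R^(2/3) = 0.1659 — too small.
Try y = 0.775 m: A R^(2/3) = 0.368 — too large.
Try y = 0.605 m: A R^(2/3) = 0.2507 — ≈ 0.251.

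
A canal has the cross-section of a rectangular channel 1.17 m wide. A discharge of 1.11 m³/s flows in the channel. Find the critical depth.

For a rectangular channel, critical depth y_c = (q²/g)^(1/3) where q = Q/b = 1.11/1.17 = 0.9487 m²/s.
So y_c = (0.9487²/9.81)^(1/3) = 0.451 m.

y_c = 0.451 m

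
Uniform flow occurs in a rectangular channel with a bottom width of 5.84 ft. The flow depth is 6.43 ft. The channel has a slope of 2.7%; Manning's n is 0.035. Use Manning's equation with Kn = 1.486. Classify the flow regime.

Flow area A = b·y = 5.84 × 6.43 = 37.55 ft². Wetted perimeter P = b + 2y = 5.84 + 2×6.43 = 18.7 ft.
Hydraulic radius R = A/P = 37.55/18.7 = 2.008 ft.
V = (1.486/n) R^(2/3) √S = (1.486/0.035) × 2.008^(2/3) × √0.027 = 11.1 ft/s. Hydraulic depth D_h = A/T = 37.55/5.84 = 6.43 ft.
Froude number Fr = V/√(g·D_h) = 11.1/√(32.2×6.43) = 0.772, which is less than 1, so the flow is subcritical.

subcritical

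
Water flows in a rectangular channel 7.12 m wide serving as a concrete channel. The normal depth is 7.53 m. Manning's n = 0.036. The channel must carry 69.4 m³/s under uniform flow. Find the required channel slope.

Flow area A = b·y = 7.12 × 7.53 = 53.61 m². Wetted perimeter P = b + 2y = 7.12 + 2×7.53 = 22.18 m.
Hydraulic radius R = A/P = 53.61/22.18 = 2.417 m.
From Manning's equation, S = [nQ / (1 A R^(2/3))]² = [0.036 × 69.4 / (1 × 53.61 × 2.417^(2/3))]² = 0.000669.

S = 0.000669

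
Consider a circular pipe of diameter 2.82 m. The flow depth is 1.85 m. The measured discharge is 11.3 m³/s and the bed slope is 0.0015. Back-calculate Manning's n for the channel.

For a circular section of diameter D = 2.82 m at depth y = 1.85 m, the central angle is θ = 2 arccos(1 − 2y/D) = 3.776 rad. Then A = (D²/8)(θ − sin θ) = 4.343 m² and P = Dθ/2 = 5.325 m.
Hydraulic radius R = A/P = 4.343/5.325 = 0.8157 m.
Rearranging Manning's equation: n = (1/Q) A R^(2/3) S^(1/2) = (1/11.3) × 4.343 × 0.8157^(2/3) × √0.0015 = 0.013.

n = 0.013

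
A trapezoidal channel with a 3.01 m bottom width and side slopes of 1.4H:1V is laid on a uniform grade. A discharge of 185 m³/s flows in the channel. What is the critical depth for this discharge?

At critical depth, Q² T / (g A³) = 1, i.e. A³/T = Q²/g = 185²/9.81 = 3489.
Trying y = 5.33 m: A³/T = 9696 — over.
Trying y = 4.19 m: A³/T = 3489 — matches.

y_c = 4.19 m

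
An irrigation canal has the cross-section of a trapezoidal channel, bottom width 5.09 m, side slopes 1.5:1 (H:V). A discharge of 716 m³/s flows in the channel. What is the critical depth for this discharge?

y_c = 7.08 m

At critical depth, Q² T / (g A³) = 1, i.e. A³/T = Q²/g = 716²/9.81 = 52260.
At y = 6.12 m: A³/T = 28400 — too small.
At y = 8.81 m: A³/T = 133100 — too large.
At y = 7.08 m: A³/T = 52260 — matches.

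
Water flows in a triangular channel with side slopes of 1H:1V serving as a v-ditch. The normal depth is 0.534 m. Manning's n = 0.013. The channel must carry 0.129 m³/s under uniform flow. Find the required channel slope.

For a triangular section with side slope z = 1: A = zy² = 1×0.534² = 0.2852 m²; P = 2y√(1+z²) = 2×0.534×1.414 = 1.51 m.
Hydraulic radius R = A/P = 0.2852/1.51 = 0.1888 m.
From Manning's equation, S = [nQ / (1 A R^(2/3))]² = [0.013 × 0.129 / (1 × 0.2852 × 0.1888^(2/3))]² = 0.000319.

S = 0.000319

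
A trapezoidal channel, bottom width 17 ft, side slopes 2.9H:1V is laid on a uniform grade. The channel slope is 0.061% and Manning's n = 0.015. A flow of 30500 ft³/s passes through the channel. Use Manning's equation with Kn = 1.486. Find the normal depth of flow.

y_n = 25 ft

Manning's equation rearranged: A R^(2/3) = nQ / (1.486·√S) = 0.015 × 30500 / (1.486 × √0.00061) = 12470.
At y = 28.1 ft: A R^(2/3) = 16540 — high.
At y = 25 ft: A R^(2/3) = 12450 — matches.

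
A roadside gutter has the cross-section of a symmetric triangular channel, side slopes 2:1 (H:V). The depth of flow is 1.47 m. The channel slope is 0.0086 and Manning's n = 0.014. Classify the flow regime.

supercritical

For a triangular section with side slope z = 2: A = zy² = 2×1.47² = 4.322 m²; P = 2y√(1+z²) = 2×1.47×2.236 = 6.574 m.
Hydraulic radius R = A/P = 4.322/6.574 = 0.6574 m.
V = (1/n) R^(2/3) √S = (1/0.014) × 0.6574^(2/3) × √0.0086 = 5.008 m/s. Hydraulic depth D_h = A/T = 4.322/5.88 = 0.735 m.
Froude number Fr = V/√(g·D_h) = 5.008/√(9.81×0.735) = 1.87, which is greater than 1, so the flow is supercritical.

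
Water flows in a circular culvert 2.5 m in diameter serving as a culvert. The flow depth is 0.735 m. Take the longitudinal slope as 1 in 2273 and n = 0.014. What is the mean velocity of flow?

V = 0.841 m/s

For a circular section of diameter D = 2.5 m at depth y = 0.735 m, the central angle is θ = 2 arccos(1 − 2y/D) = 2.292 rad. Then A = (D²/8)(θ − sin θ) = 1.204 m² and P = Dθ/2 = 2.865 m.
Hydraulic radius R = A/P = 1.204/2.865 = 0.4203 m.
From Manning's equation, V = (1/n) R^(2/3) S^(1/2) = (1/0.014) × 0.4203^(2/3) × 0.0004399^(1/2) = 0.841 m/s.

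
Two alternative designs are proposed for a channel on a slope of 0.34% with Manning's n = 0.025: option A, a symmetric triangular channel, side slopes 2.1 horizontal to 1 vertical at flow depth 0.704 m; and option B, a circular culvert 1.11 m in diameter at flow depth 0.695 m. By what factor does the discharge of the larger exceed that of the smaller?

Channel A: For a triangular section with side slope z = 2.1: A = zy² = 2.1×0.704² = 1.041 m²; P = 2y√(1+z²) = 2×0.704×2.326 = 3.275 m. Hydraulic radius R = A/P = 1.041/3.275 = 0.3178 m. Q_A = (1/0.025)·1.041·0.3178^(2/3)·√0.0034 = 1.131 m³/s.
Channel B: For a circular section of diameter D = 1.11 m at depth y = 0.695 m, the central angle is θ = 2 arccos(1 − 2y/D) = 3.652 rad. Then A = (D²/8)(θ − sin θ) = 0.6376 m² and P = Dθ/2 = 2.027 m. Hydraulic radius R = A/P = 0.6376/2.027 = 0.3146 m. Q_B = (1/0.025)·0.6376·0.3146^(2/3)·√0.0034 = 0.6879 m³/s.
The larger discharge is 1.131 m³/s and the smaller is 0.6879 m³/s; the ratio is 1.64.

1.64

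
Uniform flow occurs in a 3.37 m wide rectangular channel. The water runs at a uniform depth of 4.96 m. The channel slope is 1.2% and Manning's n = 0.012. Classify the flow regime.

supercritical

Flow area A = b·y = 3.37 × 4.96 = 16.72 m². Wetted perimeter P = b + 2y = 3.37 + 2×4.96 = 13.29 m.
Hydraulic radius R = A/P = 16.72/13.29 = 1.258 m.
V = (1/n) R^(2/3) √S = (1/0.012) × 1.258^(2/3) × √0.012 = 10.64 m/s. Hydraulic depth D_h = A/T = 16.72/3.37 = 4.96 m.
Froude number Fr = V/√(g·D_h) = 10.64/√(9.81×4.96) = 1.52, which is greater than 1, so the flow is supercritical.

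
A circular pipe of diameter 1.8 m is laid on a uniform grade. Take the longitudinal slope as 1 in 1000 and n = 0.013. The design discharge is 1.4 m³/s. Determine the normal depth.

y_n = 0.775 m

Manning's equation rearranged: A R^(2/3) = nQ / (1·√S) = 0.013 × 1.4 / (√0.001) = 0.5755.
Trying y = 0.531 m: A R^(2/3) = 0.2833 — too small.
Trying y = 0.906 m: A R^(2/3) = 0.7556 — too large.
Trying y = 0.775 m: A R^(2/3) = 0.5754 — ≈ 0.5755.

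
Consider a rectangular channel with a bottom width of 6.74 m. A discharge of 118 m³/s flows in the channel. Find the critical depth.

y_c = 3.15 m

For a rectangular channel, critical depth y_c = (q²/g)^(1/3) where q = Q/b = 118/6.74 = 17.51 m²/s.
So y_c = (17.51²/9.81)^(1/3) = 3.15 m.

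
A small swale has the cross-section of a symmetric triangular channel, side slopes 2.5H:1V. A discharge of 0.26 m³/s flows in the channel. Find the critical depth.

y_c = 0.294 m

At critical depth, Q² T / (g A³) = 1, i.e. A³/T = Q²/g = 0.26²/9.81 = 0.006891.
At y = 0.205 m: A³/T = 0.001131 — too small.
At y = 0.351 m: A³/T = 0.01665 — too large.
At y = 0.294 m: A³/T = 0.006864 — matches.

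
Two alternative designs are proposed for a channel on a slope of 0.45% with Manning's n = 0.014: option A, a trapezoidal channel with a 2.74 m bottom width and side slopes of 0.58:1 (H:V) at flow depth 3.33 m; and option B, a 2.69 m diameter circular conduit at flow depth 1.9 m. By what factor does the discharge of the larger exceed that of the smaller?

Channel A: With bottom width b = 2.74 m and side slope z = 0.58: A = (b + zy)y = (2.74 + 0.58×3.33)×3.33 = 15.56 m²; P = b + 2y√(1+z²) = 2.74 + 2×3.33×1.156 = 10.44 m. Hydraulic radius R = A/P = 15.56/10.44 = 1.49 m. Q_A = (1/0.014)·15.56·1.49^(2/3)·√0.0045 = 97.24 m³/s.
Channel B: For a circular section of diameter D = 2.69 m at depth y = 1.9 m, the central angle is θ = 2 arccos(1 − 2y/D) = 3.992 rad. Then A = (D²/8)(θ − sin θ) = 4.291 m² and P = Dθ/2 = 5.37 m. Hydraulic radius R = A/P = 4.291/5.37 = 0.7991 m. Q_B = (1/0.014)·4.291·0.7991^(2/3)·√0.0045 = 17.71 m³/s.
The larger discharge is 97.24 m³/s and the smaller is 17.71 m³/s; the ratio is 5.49.

5.49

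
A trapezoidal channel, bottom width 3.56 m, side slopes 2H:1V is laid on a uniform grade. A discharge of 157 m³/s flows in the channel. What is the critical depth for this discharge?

y_c = 3.39 m

At critical depth, Q² T / (g A³) = 1, i.e. A³/T = Q²/g = 157²/9.81 = 2513.
Trying y = 4.09 m: A³/T = 5558 — high.
Trying y = 2.41 m: A³/T = 624 — low.
Trying y = 3.39 m: A³/T = 2516 — close enough.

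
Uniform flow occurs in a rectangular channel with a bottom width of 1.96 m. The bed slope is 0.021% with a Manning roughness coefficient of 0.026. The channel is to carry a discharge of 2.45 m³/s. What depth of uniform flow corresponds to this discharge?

Manning's equation rearranged: A R^(2/3) = nQ / (1·√S) = 0.026 × 2.45 / (√0.00021) = 4.396.
Trying y = 3.42 m: A R^(2/3) = 5.591 — over.
Trying y = 2.06 m: A R^(2/3) = 3.073 — short.
Trying y = 2.78 m: A R^(2/3) = 4.396 — matches.

y_n = 2.78 m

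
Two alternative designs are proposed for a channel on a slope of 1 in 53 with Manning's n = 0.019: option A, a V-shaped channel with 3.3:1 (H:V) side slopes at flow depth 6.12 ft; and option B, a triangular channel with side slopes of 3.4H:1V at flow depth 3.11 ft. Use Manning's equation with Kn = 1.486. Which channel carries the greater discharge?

Channel A: For a triangular section with side slope z = 3.3: A = zy² = 3.3×6.12² = 123.6 ft²; P = 2y√(1+z²) = 2×6.12×3.448 = 42.21 ft. Hydraulic radius R = A/P = 123.6/42.21 = 2.928 ft. Q_A = (1.486/0.019)·123.6·2.928^(2/3)·√0.01887 = 2718 ft³/s.
Channel B: For a triangular section with side slope z = 3.4: A = zy² = 3.4×3.11² = 32.89 ft²; P = 2y√(1+z²) = 2×3.11×3.544 = 22.04 ft. Hydraulic radius R = A/P = 32.89/22.04 = 1.492 ft. Q_B = (1.486/0.019)·32.89·1.492^(2/3)·√0.01887 = 461.3 ft³/s.
Q_A = 2718 ft³/s vs Q_B = 461.3 ft³/s, so channel A carries more.

channel A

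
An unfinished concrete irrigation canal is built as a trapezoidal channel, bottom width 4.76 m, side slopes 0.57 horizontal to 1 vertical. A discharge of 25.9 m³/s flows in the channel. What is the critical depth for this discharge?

At critical depth, Q² T / (g A³) = 1, i.e. A³/T = Q²/g = 25.9²/9.81 = 68.38.
At y = 0.993 m: A³/T = 25.11 — low.
At y = 1.36 m: A³/T = 67.6 — close enough.

y_c = 1.36 m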